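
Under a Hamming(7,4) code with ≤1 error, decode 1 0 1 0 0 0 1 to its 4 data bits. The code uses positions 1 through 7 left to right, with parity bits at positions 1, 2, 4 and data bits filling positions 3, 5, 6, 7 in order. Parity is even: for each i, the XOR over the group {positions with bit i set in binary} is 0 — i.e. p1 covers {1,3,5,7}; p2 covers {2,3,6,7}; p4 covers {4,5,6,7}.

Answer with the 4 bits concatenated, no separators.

1101

s1 (pos 1,3,5,7): 1⊕1⊕0⊕1 = 1
s2 (pos 2,3,6,7): 0⊕1⊕0⊕1 = 0
s4 (pos 4,5,6,7): 0⊕0⊕0⊕1 = 1
Syndrome s4…s1 = 101 → error at position 5.
Flip position 5: 1010001 → 1010101
Read data bits from positions 3,5,6,7: 1101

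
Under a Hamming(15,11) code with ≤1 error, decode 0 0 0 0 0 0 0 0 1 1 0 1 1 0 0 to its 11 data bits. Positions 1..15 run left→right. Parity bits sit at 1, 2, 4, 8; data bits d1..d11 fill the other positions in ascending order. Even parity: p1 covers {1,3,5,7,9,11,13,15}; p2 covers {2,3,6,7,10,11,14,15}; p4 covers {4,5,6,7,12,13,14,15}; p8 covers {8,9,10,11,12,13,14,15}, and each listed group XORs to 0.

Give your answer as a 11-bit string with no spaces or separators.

s1 (pos 1,3,5,7,9,11,13,15): 0⊕0⊕0⊕0⊕1⊕0⊕1⊕0 = 0
s2 (pos 2,3,6,7,10,11,14,15): 0⊕0⊕0⊕0⊕1⊕0⊕0⊕0 = 1
s4 (pos 4,5,6,7,12,13,14,15): 0⊕0⊕0⊕0⊕1⊕1⊕0⊕0 = 0
s8 (pos 8,9,10,11,12,13,14,15): 0⊕1⊕1⊕0⊕1⊕1⊕0⊕0 = 0
Syndrome s8…s1 = 0010 → error at position 2.
Flip position 2: 000000001101100 → 010000001101100
Read data bits from positions 3,5,6,7,9,10,11,12,13,14,15: 00001101100

00001101100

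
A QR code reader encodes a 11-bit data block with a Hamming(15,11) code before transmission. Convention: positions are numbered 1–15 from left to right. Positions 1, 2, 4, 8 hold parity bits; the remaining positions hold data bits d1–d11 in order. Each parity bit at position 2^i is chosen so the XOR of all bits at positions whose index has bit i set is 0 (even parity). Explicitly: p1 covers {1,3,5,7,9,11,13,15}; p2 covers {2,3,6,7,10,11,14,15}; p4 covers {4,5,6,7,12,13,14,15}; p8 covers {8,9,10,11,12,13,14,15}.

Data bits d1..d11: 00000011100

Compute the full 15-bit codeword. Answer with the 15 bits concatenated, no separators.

010000010011100

Place data at non-parity positions: p1 p2 0 p4 0 0 0 p8 0 0 1 1 1 0 0
p1 (pos 1,3,5,7,9,11,13,15): XOR of data positions = 0⊕0⊕0⊕0⊕1⊕1⊕0 = 0
p2 (pos 2,3,6,7,10,11,14,15): XOR of data positions = 0⊕0⊕0⊕0⊕1⊕0⊕0 = 1
p4 (pos 4,5,6,7,12,13,14,15): XOR of data positions = 0⊕0⊕0⊕1⊕1⊕0⊕0 = 0
p8 (pos 8,9,10,11,12,13,14,15): XOR of data positions = 0⊕0⊕1⊕1⊕1⊕0⊕0 = 1
Codeword: 010000010011100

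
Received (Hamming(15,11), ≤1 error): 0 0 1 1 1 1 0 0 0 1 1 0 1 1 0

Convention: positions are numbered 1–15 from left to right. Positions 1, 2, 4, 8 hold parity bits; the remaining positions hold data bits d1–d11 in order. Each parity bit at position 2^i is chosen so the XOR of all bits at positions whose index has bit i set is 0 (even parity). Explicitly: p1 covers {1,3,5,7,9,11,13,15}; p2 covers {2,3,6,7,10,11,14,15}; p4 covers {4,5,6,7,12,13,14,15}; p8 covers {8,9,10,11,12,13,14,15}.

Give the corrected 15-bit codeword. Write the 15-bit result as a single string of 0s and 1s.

001110000110110

s1 (pos 1,3,5,7,9,11,13,15): 0⊕1⊕1⊕0⊕0⊕1⊕1⊕0 = 0
s2 (pos 2,3,6,7,10,11,14,15): 0⊕1⊕1⊕0⊕1⊕1⊕1⊕0 = 1
s4 (pos 4,5,6,7,12,13,14,15): 1⊕1⊕1⊕0⊕0⊕1⊕1⊕0 = 1
s8 (pos 8,9,10,11,12,13,14,15): 0⊕0⊕1⊕1⊕0⊕1⊕1⊕0 = 0
Syndrome s8…s1 = 0110 → error at position 6.
Flip position 6: 001111000110110 → 001110000110110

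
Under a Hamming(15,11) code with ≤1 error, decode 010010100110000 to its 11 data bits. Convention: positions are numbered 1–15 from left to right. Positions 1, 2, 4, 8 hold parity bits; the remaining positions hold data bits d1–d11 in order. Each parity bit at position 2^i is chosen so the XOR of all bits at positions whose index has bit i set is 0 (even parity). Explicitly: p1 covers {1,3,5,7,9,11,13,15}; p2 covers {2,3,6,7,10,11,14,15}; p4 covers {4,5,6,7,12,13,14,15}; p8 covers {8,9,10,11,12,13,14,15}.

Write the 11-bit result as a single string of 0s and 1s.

01010110000

s1 (pos 1,3,5,7,9,11,13,15): 0⊕0⊕1⊕1⊕0⊕1⊕0⊕0 = 1
s2 (pos 2,3,6,7,10,11,14,15): 1⊕0⊕0⊕1⊕1⊕1⊕0⊕0 = 0
s4 (pos 4,5,6,7,12,13,14,15): 0⊕1⊕0⊕1⊕0⊕0⊕0⊕0 = 0
s8 (pos 8,9,10,11,12,13,14,15): 0⊕0⊕1⊕1⊕0⊕0⊕0⊕0 = 0
Syndrome s8…s1 = 0001 → error at position 1.
Flip position 1: 010010100110000 → 110010100110000
Read data bits from positions 3,5,6,7,9,10,11,12,13,14,15: 01010110000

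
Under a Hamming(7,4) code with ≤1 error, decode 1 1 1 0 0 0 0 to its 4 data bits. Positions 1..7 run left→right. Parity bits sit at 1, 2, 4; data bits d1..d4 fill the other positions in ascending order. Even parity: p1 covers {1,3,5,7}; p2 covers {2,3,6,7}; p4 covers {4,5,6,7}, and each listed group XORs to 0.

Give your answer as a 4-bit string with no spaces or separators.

s1 (pos 1,3,5,7): 1⊕1⊕0⊕0 = 0
s2 (pos 2,3,6,7): 1⊕1⊕0⊕0 = 0
s4 (pos 4,5,6,7): 0⊕0⊕0⊕0 = 0
Syndrome s4…s1 = 000 → no error.
Read data bits from positions 3,5,6,7: 1000

1000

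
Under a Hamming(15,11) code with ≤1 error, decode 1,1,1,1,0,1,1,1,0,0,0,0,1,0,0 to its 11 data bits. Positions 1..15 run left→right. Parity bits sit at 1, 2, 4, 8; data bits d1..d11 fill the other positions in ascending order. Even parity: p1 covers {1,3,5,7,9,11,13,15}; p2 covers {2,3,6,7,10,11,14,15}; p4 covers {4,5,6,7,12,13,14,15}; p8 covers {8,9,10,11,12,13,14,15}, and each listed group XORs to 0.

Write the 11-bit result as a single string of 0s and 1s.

s1 (pos 1,3,5,7,9,11,13,15): 1⊕1⊕0⊕1⊕0⊕0⊕1⊕0 = 0
s2 (pos 2,3,6,7,10,11,14,15): 1⊕1⊕1⊕1⊕0⊕0⊕0⊕0 = 0
s4 (pos 4,5,6,7,12,13,14,15): 1⊕0⊕1⊕1⊕0⊕1⊕0⊕0 = 0
s8 (pos 8,9,10,11,12,13,14,15): 1⊕0⊕0⊕0⊕0⊕1⊕0⊕0 = 0
Syndrome s8…s1 = 0000 → no error.
Read data bits from positions 3,5,6,7,9,10,11,12,13,14,15: 10110000100

10110000100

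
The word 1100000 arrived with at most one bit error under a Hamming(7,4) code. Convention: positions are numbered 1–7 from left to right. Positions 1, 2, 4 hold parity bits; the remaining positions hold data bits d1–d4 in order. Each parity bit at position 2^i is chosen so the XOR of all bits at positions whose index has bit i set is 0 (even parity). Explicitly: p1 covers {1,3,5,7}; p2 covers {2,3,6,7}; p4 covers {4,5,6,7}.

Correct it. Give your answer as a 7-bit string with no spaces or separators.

s1 (pos 1,3,5,7): 1⊕0⊕0⊕0 = 1
s2 (pos 2,3,6,7): 1⊕0⊕0⊕0 = 1
s4 (pos 4,5,6,7): 0⊕0⊕0⊕0 = 0
Syndrome s4…s1 = 011 → error at position 3.
Flip position 3: 1100000 → 1110000

1110000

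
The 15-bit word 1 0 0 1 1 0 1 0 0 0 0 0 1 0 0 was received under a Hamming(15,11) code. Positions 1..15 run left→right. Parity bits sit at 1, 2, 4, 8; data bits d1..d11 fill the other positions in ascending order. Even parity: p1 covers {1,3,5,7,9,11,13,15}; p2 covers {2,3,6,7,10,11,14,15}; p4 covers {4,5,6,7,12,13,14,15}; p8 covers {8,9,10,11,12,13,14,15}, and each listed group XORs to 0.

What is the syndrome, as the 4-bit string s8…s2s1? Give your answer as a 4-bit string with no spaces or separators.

1010

s1 (pos 1,3,5,7,9,11,13,15): 1⊕0⊕1⊕1⊕0⊕0⊕1⊕0 = 0
s2 (pos 2,3,6,7,10,11,14,15): 0⊕0⊕0⊕1⊕0⊕0⊕0⊕0 = 1
s4 (pos 4,5,6,7,12,13,14,15): 1⊕1⊕0⊕1⊕0⊕1⊕0⊕0 = 0
s8 (pos 8,9,10,11,12,13,14,15): 0⊕0⊕0⊕0⊕0⊕1⊕0⊕0 = 1
Syndrome s8…s1 = 1010 → error at position 10.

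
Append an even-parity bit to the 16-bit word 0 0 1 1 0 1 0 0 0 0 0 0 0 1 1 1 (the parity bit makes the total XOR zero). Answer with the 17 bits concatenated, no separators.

00110100000001110

XOR of the 16 data bits: 0⊕0⊕1⊕1⊕0⊕1⊕0⊕0⊕0⊕0⊕0⊕0⊕0⊕1⊕1⊕1 = 0
Parity bit = 0 (so all 17 bits XOR to 0).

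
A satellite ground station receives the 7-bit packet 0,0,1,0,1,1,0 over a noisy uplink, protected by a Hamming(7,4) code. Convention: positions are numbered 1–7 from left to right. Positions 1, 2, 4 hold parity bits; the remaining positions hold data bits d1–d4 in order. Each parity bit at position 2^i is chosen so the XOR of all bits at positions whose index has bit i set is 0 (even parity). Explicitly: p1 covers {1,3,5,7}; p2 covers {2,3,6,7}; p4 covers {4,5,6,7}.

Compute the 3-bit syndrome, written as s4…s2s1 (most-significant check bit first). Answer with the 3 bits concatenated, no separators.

000

s1 (pos 1,3,5,7): 0⊕1⊕1⊕0 = 0
s2 (pos 2,3,6,7): 0⊕1⊕1⊕0 = 0
s4 (pos 4,5,6,7): 0⊕1⊕1⊕0 = 0
Syndrome s4…s1 = 000 → no error.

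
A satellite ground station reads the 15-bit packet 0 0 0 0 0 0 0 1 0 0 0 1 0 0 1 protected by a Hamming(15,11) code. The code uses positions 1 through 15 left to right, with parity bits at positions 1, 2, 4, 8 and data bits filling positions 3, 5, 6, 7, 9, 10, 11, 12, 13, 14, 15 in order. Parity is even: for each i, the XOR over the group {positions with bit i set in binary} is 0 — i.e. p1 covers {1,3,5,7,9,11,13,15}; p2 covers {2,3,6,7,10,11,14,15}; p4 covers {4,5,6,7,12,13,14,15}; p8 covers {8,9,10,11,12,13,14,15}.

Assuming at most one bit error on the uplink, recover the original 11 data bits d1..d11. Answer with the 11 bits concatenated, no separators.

00000011001

s1 (pos 1,3,5,7,9,11,13,15): 0⊕0⊕0⊕0⊕0⊕0⊕0⊕1 = 1
s2 (pos 2,3,6,7,10,11,14,15): 0⊕0⊕0⊕0⊕0⊕0⊕0⊕1 = 1
s4 (pos 4,5,6,7,12,13,14,15): 0⊕0⊕0⊕0⊕1⊕0⊕0⊕1 = 0
s8 (pos 8,9,10,11,12,13,14,15): 1⊕0⊕0⊕0⊕1⊕0⊕0⊕1 = 1
Syndrome s8…s1 = 1011 → error at position 11.
Flip position 11: 000000010001001 → 000000010011001
Read data bits from positions 3,5,6,7,9,10,11,12,13,14,15: 00000011001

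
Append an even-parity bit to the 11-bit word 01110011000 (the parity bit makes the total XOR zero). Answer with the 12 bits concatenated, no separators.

011100110001

XOR of the 11 data bits: 0⊕1⊕1⊕1⊕0⊕0⊕1⊕1⊕0⊕0⊕0 = 1
Parity bit = 1 (so all 12 bits XOR to 0).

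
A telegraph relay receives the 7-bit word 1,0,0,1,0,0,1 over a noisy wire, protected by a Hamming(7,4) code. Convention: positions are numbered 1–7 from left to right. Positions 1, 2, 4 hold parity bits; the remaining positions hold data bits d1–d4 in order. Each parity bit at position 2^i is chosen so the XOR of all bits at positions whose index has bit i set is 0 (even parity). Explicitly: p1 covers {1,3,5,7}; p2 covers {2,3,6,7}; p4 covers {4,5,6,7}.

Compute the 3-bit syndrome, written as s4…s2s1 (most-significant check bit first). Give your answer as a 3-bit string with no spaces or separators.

010

s1 (pos 1,3,5,7): 1⊕0⊕0⊕1 = 0
s2 (pos 2,3,6,7): 0⊕0⊕0⊕1 = 1
s4 (pos 4,5,6,7): 1⊕0⊕0⊕1 = 0
Syndrome s4…s1 = 010 → error at position 2.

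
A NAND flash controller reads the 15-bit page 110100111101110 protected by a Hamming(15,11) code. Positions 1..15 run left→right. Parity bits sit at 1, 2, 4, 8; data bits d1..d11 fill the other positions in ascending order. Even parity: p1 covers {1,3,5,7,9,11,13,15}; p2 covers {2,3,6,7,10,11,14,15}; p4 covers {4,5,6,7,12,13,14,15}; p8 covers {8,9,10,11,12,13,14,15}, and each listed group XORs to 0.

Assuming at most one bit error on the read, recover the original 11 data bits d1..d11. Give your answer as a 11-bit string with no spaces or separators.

00011101110

s1 (pos 1,3,5,7,9,11,13,15): 1⊕0⊕0⊕1⊕1⊕0⊕1⊕0 = 0
s2 (pos 2,3,6,7,10,11,14,15): 1⊕0⊕0⊕1⊕1⊕0⊕1⊕0 = 0
s4 (pos 4,5,6,7,12,13,14,15): 1⊕0⊕0⊕1⊕1⊕1⊕1⊕0 = 1
s8 (pos 8,9,10,11,12,13,14,15): 1⊕1⊕1⊕0⊕1⊕1⊕1⊕0 = 0
Syndrome s8…s1 = 0100 → error at position 4.
Flip position 4: 110100111101110 → 110000111101110
Read data bits from positions 3,5,6,7,9,10,11,12,13,14,15: 00011101110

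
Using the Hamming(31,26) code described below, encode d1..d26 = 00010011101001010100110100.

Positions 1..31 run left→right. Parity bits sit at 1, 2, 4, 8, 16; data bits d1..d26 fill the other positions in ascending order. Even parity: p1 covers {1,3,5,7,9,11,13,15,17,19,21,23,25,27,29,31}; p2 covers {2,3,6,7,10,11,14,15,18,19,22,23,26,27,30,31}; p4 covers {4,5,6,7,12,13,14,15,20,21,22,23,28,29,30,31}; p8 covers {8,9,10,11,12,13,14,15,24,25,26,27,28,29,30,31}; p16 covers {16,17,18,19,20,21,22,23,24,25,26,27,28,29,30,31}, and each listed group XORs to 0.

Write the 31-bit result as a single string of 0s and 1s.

Place data at non-parity positions: p1 p2 0 p4 0 0 1 p8 0 0 1 1 1 0 1 p16 0 0 1 0 1 0 1 0 0 1 1 0 1 0 0
p1 (pos 1,3,5,7,9,11,13,15,17,19,21,23,25,27,29,31): XOR of data positions = 0⊕0⊕1⊕0⊕1⊕1⊕1⊕0⊕1⊕1⊕1⊕0⊕1⊕1⊕0 = 1
p2 (pos 2,3,6,7,10,11,14,15,18,19,22,23,26,27,30,31): XOR of data positions = 0⊕0⊕1⊕0⊕1⊕0⊕1⊕0⊕1⊕0⊕1⊕1⊕1⊕0⊕0 = 1
p4 (pos 4,5,6,7,12,13,14,15,20,21,22,23,28,29,30,31): XOR of data positions = 0⊕0⊕1⊕1⊕1⊕0⊕1⊕0⊕1⊕0⊕1⊕0⊕1⊕0⊕0 = 1
p8 (pos 8,9,10,11,12,13,14,15,24,25,26,27,28,29,30,31): XOR of data positions = 0⊕0⊕1⊕1⊕1⊕0⊕1⊕0⊕0⊕1⊕1⊕0⊕1⊕0⊕0 = 1
p16 (pos 16,17,18,19,20,21,22,23,24,25,26,27,28,29,30,31): XOR of data positions = 0⊕0⊕1⊕0⊕1⊕0⊕1⊕0⊕0⊕1⊕1⊕0⊕1⊕0⊕0 = 0
Codeword: 1101001100111010001010100110100

1101001100111010001010100110100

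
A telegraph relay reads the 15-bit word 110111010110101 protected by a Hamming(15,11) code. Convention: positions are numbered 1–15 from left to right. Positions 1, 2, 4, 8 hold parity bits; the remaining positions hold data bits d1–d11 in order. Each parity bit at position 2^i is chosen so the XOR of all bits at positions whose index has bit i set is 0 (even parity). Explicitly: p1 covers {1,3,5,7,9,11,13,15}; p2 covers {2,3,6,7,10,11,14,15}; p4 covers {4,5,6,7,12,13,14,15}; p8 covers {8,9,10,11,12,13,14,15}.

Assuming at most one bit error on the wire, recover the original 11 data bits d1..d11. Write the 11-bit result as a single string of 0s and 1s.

01100110100

s1 (pos 1,3,5,7,9,11,13,15): 1⊕0⊕1⊕0⊕0⊕1⊕1⊕1 = 1
s2 (pos 2,3,6,7,10,11,14,15): 1⊕0⊕1⊕0⊕1⊕1⊕0⊕1 = 1
s4 (pos 4,5,6,7,12,13,14,15): 1⊕1⊕1⊕0⊕0⊕1⊕0⊕1 = 1
s8 (pos 8,9,10,11,12,13,14,15): 1⊕0⊕1⊕1⊕0⊕1⊕0⊕1 = 1
Syndrome s8…s1 = 1111 → error at position 15.
Flip position 15: 110111010110101 → 110111010110100
Read data bits from positions 3,5,6,7,9,10,11,12,13,14,15: 01100110100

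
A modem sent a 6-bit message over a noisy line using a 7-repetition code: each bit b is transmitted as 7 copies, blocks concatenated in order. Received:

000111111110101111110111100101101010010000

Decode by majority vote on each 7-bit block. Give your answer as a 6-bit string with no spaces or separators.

111110

Block 1 (0001111): 4 ones → 1
Block 2 (1111010): 5 ones → 1
Block 3 (1111110): 6 ones → 1
Block 4 (1111001): 5 ones → 1
Block 5 (0110101): 4 ones → 1
Block 6 (0010000): 1 one → 0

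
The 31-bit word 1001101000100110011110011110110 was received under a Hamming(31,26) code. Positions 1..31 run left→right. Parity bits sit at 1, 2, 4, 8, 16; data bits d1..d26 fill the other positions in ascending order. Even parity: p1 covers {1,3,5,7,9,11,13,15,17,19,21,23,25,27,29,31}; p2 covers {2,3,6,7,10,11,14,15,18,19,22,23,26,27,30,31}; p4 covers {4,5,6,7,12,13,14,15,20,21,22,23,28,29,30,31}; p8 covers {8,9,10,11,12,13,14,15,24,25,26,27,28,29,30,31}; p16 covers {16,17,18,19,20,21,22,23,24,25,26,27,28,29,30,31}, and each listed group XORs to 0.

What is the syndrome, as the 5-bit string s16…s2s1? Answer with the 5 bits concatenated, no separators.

01110

s1 (pos 1,3,5,7,9,11,13,15,17,19,21,23,25,27,29,31): 1⊕0⊕1⊕1⊕0⊕1⊕0⊕1⊕0⊕1⊕1⊕0⊕1⊕1⊕1⊕0 = 0
s2 (pos 2,3,6,7,10,11,14,15,18,19,22,23,26,27,30,31): 0⊕0⊕0⊕1⊕0⊕1⊕1⊕1⊕1⊕1⊕0⊕0⊕1⊕1⊕1⊕0 = 1
s4 (pos 4,5,6,7,12,13,14,15,20,21,22,23,28,29,30,31): 1⊕1⊕0⊕1⊕0⊕0⊕1⊕1⊕1⊕1⊕0⊕0⊕0⊕1⊕1⊕0 = 1
s8 (pos 8,9,10,11,12,13,14,15,24,25,26,27,28,29,30,31): 0⊕0⊕0⊕1⊕0⊕0⊕1⊕1⊕1⊕1⊕1⊕1⊕0⊕1⊕1⊕0 = 1
s16 (pos 16,17,18,19,20,21,22,23,24,25,26,27,28,29,30,31): 0⊕0⊕1⊕1⊕1⊕1⊕0⊕0⊕1⊕1⊕1⊕1⊕0⊕1⊕1⊕0 = 0
Syndrome s16…s1 = 01110 → error at position 14.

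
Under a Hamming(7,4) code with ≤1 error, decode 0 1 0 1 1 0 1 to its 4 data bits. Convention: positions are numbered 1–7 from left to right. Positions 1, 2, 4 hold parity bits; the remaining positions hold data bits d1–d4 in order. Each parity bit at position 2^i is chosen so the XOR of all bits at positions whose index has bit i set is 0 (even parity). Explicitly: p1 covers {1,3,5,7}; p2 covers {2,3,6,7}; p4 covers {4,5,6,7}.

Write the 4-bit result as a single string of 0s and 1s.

s1 (pos 1,3,5,7): 0⊕0⊕1⊕1 = 0
s2 (pos 2,3,6,7): 1⊕0⊕0⊕1 = 0
s4 (pos 4,5,6,7): 1⊕1⊕0⊕1 = 1
Syndrome s4…s1 = 100 → error at position 4.
Flip position 4: 0101101 → 0100101
Read data bits from positions 3,5,6,7: 0101

0101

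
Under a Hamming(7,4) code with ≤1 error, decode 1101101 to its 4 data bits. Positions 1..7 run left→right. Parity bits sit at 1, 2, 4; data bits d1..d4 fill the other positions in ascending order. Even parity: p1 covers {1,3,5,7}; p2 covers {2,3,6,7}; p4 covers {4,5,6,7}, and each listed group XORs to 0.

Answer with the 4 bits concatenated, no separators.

0001

s1 (pos 1,3,5,7): 1⊕0⊕1⊕1 = 1
s2 (pos 2,3,6,7): 1⊕0⊕0⊕1 = 0
s4 (pos 4,5,6,7): 1⊕1⊕0⊕1 = 1
Syndrome s4…s1 = 101 → error at position 5.
Flip position 5: 1101101 → 1101001
Read data bits from positions 3,5,6,7: 0001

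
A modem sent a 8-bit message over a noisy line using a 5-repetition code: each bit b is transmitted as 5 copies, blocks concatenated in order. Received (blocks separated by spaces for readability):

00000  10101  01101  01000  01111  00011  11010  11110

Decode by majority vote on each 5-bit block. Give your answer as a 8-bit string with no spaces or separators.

Block 1 (00000): 0 ones → 0
Block 2 (10101): 3 ones → 1
Block 3 (01101): 3 ones → 1
Block 4 (01000): 1 one → 0
Block 5 (01111): 4 ones → 1
Block 6 (00011): 2 ones → 0
Block 7 (11010): 3 ones → 1
Block 8 (11110): 4 ones → 1

01101011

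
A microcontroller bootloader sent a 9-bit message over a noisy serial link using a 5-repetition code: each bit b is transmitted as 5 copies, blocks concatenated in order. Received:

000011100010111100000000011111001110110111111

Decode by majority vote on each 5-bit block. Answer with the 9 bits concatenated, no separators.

001001111

Block 1 (00001): 1 one → 0
Block 2 (11000): 2 ones → 0
Block 3 (10111): 4 ones → 1
Block 4 (10000): 1 one → 0
Block 5 (00000): 0 ones → 0
Block 6 (11111): 5 ones → 1
Block 7 (00111): 3 ones → 1
Block 8 (01101): 3 ones → 1
Block 9 (11111): 5 ones → 1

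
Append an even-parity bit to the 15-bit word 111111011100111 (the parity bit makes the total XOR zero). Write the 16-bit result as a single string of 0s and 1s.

1111110111001110

XOR of the 15 data bits: 1⊕1⊕1⊕1⊕1⊕1⊕0⊕1⊕1⊕1⊕0⊕0⊕1⊕1⊕1 = 0
Parity bit = 0 (so all 16 bits XOR to 0).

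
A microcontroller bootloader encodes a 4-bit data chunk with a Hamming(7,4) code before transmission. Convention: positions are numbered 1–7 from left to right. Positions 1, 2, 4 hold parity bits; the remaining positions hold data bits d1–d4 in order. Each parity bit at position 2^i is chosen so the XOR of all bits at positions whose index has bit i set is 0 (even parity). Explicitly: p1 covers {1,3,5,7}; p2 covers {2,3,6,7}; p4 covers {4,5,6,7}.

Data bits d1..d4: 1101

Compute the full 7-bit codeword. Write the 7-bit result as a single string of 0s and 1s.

1010101

Place data at non-parity positions: p1 p2 1 p4 1 0 1
p1 (pos 1,3,5,7): XOR of data positions = 1⊕1⊕1 = 1
p2 (pos 2,3,6,7): XOR of data positions = 1⊕0⊕1 = 0
p4 (pos 4,5,6,7): XOR of data positions = 1⊕0⊕1 = 0
Codeword: 1010101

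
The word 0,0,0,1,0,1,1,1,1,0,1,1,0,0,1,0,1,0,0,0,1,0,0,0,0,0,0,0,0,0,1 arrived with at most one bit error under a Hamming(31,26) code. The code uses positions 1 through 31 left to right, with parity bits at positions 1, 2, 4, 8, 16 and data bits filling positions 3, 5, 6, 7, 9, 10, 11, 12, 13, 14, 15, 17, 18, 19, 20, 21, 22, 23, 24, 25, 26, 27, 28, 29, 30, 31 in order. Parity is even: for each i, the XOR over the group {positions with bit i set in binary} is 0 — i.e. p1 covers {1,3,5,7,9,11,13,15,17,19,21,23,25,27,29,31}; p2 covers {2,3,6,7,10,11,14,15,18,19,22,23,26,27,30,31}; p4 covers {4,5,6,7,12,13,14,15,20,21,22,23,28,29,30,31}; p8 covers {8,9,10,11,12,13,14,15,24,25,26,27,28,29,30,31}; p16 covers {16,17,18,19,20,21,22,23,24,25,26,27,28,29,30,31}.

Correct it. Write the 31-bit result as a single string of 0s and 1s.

0001011110110010100010100000001

s1 (pos 1,3,5,7,9,11,13,15,17,19,21,23,25,27,29,31): 0⊕0⊕0⊕1⊕1⊕1⊕0⊕1⊕1⊕0⊕1⊕0⊕0⊕0⊕0⊕1 = 1
s2 (pos 2,3,6,7,10,11,14,15,18,19,22,23,26,27,30,31): 0⊕0⊕1⊕1⊕0⊕1⊕0⊕1⊕0⊕0⊕0⊕0⊕0⊕0⊕0⊕1 = 1
s4 (pos 4,5,6,7,12,13,14,15,20,21,22,23,28,29,30,31): 1⊕0⊕1⊕1⊕1⊕0⊕0⊕1⊕0⊕1⊕0⊕0⊕0⊕0⊕0⊕1 = 1
s8 (pos 8,9,10,11,12,13,14,15,24,25,26,27,28,29,30,31): 1⊕1⊕0⊕1⊕1⊕0⊕0⊕1⊕0⊕0⊕0⊕0⊕0⊕0⊕0⊕1 = 0
s16 (pos 16,17,18,19,20,21,22,23,24,25,26,27,28,29,30,31): 0⊕1⊕0⊕0⊕0⊕1⊕0⊕0⊕0⊕0⊕0⊕0⊕0⊕0⊕0⊕1 = 1
Syndrome s16…s1 = 10111 → error at position 23.
Flip position 23: 0001011110110010100010000000001 → 0001011110110010100010100000001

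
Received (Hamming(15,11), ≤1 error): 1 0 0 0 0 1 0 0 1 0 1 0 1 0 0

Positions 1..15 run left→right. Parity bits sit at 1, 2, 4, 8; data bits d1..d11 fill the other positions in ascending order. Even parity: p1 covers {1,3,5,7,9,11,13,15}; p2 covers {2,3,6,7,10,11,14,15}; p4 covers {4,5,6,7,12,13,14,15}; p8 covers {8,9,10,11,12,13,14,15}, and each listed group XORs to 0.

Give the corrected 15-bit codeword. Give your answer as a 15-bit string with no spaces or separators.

100001011010100

s1 (pos 1,3,5,7,9,11,13,15): 1⊕0⊕0⊕0⊕1⊕1⊕1⊕0 = 0
s2 (pos 2,3,6,7,10,11,14,15): 0⊕0⊕1⊕0⊕0⊕1⊕0⊕0 = 0
s4 (pos 4,5,6,7,12,13,14,15): 0⊕0⊕1⊕0⊕0⊕1⊕0⊕0 = 0
s8 (pos 8,9,10,11,12,13,14,15): 0⊕1⊕0⊕1⊕0⊕1⊕0⊕0 = 1
Syndrome s8…s1 = 1000 → error at position 8.
Flip position 8: 100001001010100 → 100001011010100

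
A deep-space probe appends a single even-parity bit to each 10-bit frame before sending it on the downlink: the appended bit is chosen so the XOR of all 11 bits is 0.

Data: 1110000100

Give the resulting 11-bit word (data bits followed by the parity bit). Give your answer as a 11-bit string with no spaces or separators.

11100001000

XOR of the 10 data bits: 1⊕1⊕1⊕0⊕0⊕0⊕0⊕1⊕0⊕0 = 0
Parity bit = 0 (so all 11 bits XOR to 0).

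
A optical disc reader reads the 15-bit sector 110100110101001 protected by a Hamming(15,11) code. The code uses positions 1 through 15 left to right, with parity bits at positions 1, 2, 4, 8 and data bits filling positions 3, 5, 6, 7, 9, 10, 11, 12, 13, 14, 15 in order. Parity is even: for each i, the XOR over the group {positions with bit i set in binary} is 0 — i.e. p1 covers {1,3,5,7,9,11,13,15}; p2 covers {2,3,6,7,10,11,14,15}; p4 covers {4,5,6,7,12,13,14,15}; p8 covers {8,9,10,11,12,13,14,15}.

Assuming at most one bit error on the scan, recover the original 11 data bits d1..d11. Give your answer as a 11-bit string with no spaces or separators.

00010101001

s1 (pos 1,3,5,7,9,11,13,15): 1⊕0⊕0⊕1⊕0⊕0⊕0⊕1 = 1
s2 (pos 2,3,6,7,10,11,14,15): 1⊕0⊕0⊕1⊕1⊕0⊕0⊕1 = 0
s4 (pos 4,5,6,7,12,13,14,15): 1⊕0⊕0⊕1⊕1⊕0⊕0⊕1 = 0
s8 (pos 8,9,10,11,12,13,14,15): 1⊕0⊕1⊕0⊕1⊕0⊕0⊕1 = 0
Syndrome s8…s1 = 0001 → error at position 1.
Flip position 1: 110100110101001 → 010100110101001
Read data bits from positions 3,5,6,7,9,10,11,12,13,14,15: 00010101001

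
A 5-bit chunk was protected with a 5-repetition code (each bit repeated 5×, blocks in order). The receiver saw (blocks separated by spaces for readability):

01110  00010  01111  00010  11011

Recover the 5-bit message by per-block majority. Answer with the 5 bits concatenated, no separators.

Block 1 (01110): 3 ones → 1
Block 2 (00010): 1 one → 0
Block 3 (01111): 4 ones → 1
Block 4 (00010): 1 one → 0
Block 5 (11011): 4 ones → 1

10101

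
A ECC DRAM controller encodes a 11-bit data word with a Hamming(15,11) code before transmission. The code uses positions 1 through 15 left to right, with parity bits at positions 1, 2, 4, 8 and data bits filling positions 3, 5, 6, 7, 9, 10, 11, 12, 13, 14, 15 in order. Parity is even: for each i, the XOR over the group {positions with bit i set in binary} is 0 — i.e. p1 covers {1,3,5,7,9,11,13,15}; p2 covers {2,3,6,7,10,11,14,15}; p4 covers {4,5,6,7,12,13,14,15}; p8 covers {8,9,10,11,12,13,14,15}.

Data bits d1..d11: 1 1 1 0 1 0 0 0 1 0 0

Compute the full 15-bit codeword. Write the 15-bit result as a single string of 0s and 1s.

Place data at non-parity positions: p1 p2 1 p4 1 1 0 p8 1 0 0 0 1 0 0
p1 (pos 1,3,5,7,9,11,13,15): XOR of data positions = 1⊕1⊕0⊕1⊕0⊕1⊕0 = 0
p2 (pos 2,3,6,7,10,11,14,15): XOR of data positions = 1⊕1⊕0⊕0⊕0⊕0⊕0 = 0
p4 (pos 4,5,6,7,12,13,14,15): XOR of data positions = 1⊕1⊕0⊕0⊕1⊕0⊕0 = 1
p8 (pos 8,9,10,11,12,13,14,15): XOR of data positions = 1⊕0⊕0⊕0⊕1⊕0⊕0 = 0
Codeword: 001111001000100

001111001000100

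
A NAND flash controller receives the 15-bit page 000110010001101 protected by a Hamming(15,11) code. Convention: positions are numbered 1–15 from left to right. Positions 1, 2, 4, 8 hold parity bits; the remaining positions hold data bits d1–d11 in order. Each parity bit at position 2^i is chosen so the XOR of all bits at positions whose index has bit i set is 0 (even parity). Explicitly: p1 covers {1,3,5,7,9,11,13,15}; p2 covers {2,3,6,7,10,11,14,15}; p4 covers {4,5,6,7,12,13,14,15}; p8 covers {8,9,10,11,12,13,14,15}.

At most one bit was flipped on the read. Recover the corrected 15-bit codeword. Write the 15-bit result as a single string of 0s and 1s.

s1 (pos 1,3,5,7,9,11,13,15): 0⊕0⊕1⊕0⊕0⊕0⊕1⊕1 = 1
s2 (pos 2,3,6,7,10,11,14,15): 0⊕0⊕0⊕0⊕0⊕0⊕0⊕1 = 1
s4 (pos 4,5,6,7,12,13,14,15): 1⊕1⊕0⊕0⊕1⊕1⊕0⊕1 = 1
s8 (pos 8,9,10,11,12,13,14,15): 1⊕0⊕0⊕0⊕1⊕1⊕0⊕1 = 0
Syndrome s8…s1 = 0111 → error at position 7.
Flip position 7: 000110010001101 → 000110110001101

000110110001101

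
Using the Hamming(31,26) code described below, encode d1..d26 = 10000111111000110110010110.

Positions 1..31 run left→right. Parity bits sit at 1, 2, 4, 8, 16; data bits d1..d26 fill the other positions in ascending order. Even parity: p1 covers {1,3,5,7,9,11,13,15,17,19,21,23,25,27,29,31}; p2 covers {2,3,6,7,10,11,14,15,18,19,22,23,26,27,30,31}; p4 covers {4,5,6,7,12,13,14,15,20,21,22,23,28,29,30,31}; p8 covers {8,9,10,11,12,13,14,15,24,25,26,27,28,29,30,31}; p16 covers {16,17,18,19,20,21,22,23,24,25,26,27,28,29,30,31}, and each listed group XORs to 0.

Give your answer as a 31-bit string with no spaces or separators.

0011000001111111000110110010110

Place data at non-parity positions: p1 p2 1 p4 0 0 0 p8 0 1 1 1 1 1 1 p16 0 0 0 1 1 0 1 1 0 0 1 0 1 1 0
p1 (pos 1,3,5,7,9,11,13,15,17,19,21,23,25,27,29,31): XOR of data positions = 1⊕0⊕0⊕0⊕1⊕1⊕1⊕0⊕0⊕1⊕1⊕0⊕1⊕1⊕0 = 0
p2 (pos 2,3,6,7,10,11,14,15,18,19,22,23,26,27,30,31): XOR of data positions = 1⊕0⊕0⊕1⊕1⊕1⊕1⊕0⊕0⊕0⊕1⊕0⊕1⊕1⊕0 = 0
p4 (pos 4,5,6,7,12,13,14,15,20,21,22,23,28,29,30,31): XOR of data positions = 0⊕0⊕0⊕1⊕1⊕1⊕1⊕1⊕1⊕0⊕1⊕0⊕1⊕1⊕0 = 1
p8 (pos 8,9,10,11,12,13,14,15,24,25,26,27,28,29,30,31): XOR of data positions = 0⊕1⊕1⊕1⊕1⊕1⊕1⊕1⊕0⊕0⊕1⊕0⊕1⊕1⊕0 = 0
p16 (pos 16,17,18,19,20,21,22,23,24,25,26,27,28,29,30,31): XOR of data positions = 0⊕0⊕0⊕1⊕1⊕0⊕1⊕1⊕0⊕0⊕1⊕0⊕1⊕1⊕0 = 1
Codeword: 0011000001111111000110110010110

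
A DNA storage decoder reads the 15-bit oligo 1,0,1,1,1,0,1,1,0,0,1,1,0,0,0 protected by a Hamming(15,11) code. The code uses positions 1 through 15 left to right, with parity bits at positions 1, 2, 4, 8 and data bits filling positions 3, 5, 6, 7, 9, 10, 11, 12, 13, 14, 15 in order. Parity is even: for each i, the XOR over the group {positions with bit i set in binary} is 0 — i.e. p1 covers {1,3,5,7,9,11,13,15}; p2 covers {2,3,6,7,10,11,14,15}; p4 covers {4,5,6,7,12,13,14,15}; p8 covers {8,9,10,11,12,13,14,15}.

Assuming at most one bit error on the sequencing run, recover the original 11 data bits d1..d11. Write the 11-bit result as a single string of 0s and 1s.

11010001000

s1 (pos 1,3,5,7,9,11,13,15): 1⊕1⊕1⊕1⊕0⊕1⊕0⊕0 = 1
s2 (pos 2,3,6,7,10,11,14,15): 0⊕1⊕0⊕1⊕0⊕1⊕0⊕0 = 1
s4 (pos 4,5,6,7,12,13,14,15): 1⊕1⊕0⊕1⊕1⊕0⊕0⊕0 = 0
s8 (pos 8,9,10,11,12,13,14,15): 1⊕0⊕0⊕1⊕1⊕0⊕0⊕0 = 1
Syndrome s8…s1 = 1011 → error at position 11.
Flip position 11: 101110110011000 → 101110110001000
Read data bits from positions 3,5,6,7,9,10,11,12,13,14,15: 11010001000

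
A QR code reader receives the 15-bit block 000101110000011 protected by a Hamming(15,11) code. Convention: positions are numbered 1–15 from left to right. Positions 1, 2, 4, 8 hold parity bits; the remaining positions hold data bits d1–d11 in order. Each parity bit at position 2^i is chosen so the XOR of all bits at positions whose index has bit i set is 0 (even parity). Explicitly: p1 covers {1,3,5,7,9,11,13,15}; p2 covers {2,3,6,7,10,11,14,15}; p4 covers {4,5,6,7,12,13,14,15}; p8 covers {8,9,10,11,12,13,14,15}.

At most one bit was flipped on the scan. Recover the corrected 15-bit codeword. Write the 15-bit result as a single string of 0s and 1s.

s1 (pos 1,3,5,7,9,11,13,15): 0⊕0⊕0⊕1⊕0⊕0⊕0⊕1 = 0
s2 (pos 2,3,6,7,10,11,14,15): 0⊕0⊕1⊕1⊕0⊕0⊕1⊕1 = 0
s4 (pos 4,5,6,7,12,13,14,15): 1⊕0⊕1⊕1⊕0⊕0⊕1⊕1 = 1
s8 (pos 8,9,10,11,12,13,14,15): 1⊕0⊕0⊕0⊕0⊕0⊕1⊕1 = 1
Syndrome s8…s1 = 1100 → error at position 12.
Flip position 12: 000101110000011 → 000101110001011

000101110001011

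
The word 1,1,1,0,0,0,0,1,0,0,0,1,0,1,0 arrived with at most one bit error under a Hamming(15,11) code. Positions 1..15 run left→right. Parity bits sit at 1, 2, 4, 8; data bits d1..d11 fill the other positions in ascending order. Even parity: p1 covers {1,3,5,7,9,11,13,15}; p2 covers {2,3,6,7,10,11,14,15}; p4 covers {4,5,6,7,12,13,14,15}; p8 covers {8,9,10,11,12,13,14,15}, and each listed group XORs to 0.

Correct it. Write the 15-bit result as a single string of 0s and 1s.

s1 (pos 1,3,5,7,9,11,13,15): 1⊕1⊕0⊕0⊕0⊕0⊕0⊕0 = 0
s2 (pos 2,3,6,7,10,11,14,15): 1⊕1⊕0⊕0⊕0⊕0⊕1⊕0 = 1
s4 (pos 4,5,6,7,12,13,14,15): 0⊕0⊕0⊕0⊕1⊕0⊕1⊕0 = 0
s8 (pos 8,9,10,11,12,13,14,15): 1⊕0⊕0⊕0⊕1⊕0⊕1⊕0 = 1
Syndrome s8…s1 = 1010 → error at position 10.
Flip position 10: 111000010001010 → 111000010101010

111000010101010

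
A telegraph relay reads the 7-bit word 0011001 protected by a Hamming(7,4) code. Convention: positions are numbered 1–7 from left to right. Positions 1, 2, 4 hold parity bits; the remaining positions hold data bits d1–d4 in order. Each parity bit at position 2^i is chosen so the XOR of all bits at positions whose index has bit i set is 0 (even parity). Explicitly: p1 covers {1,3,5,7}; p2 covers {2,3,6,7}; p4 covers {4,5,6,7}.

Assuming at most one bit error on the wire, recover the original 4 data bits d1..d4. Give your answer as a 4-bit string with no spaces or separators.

s1 (pos 1,3,5,7): 0⊕1⊕0⊕1 = 0
s2 (pos 2,3,6,7): 0⊕1⊕0⊕1 = 0
s4 (pos 4,5,6,7): 1⊕0⊕0⊕1 = 0
Syndrome s4…s1 = 000 → no error.
Read data bits from positions 3,5,6,7: 1001

1001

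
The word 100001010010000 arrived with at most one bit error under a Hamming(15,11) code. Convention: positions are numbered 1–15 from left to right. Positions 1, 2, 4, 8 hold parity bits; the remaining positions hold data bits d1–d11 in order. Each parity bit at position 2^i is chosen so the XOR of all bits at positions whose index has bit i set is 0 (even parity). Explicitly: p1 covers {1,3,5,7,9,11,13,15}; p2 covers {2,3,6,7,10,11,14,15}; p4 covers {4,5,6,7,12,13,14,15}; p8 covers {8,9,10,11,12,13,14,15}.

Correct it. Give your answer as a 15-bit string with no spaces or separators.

s1 (pos 1,3,5,7,9,11,13,15): 1⊕0⊕0⊕0⊕0⊕1⊕0⊕0 = 0
s2 (pos 2,3,6,7,10,11,14,15): 0⊕0⊕1⊕0⊕0⊕1⊕0⊕0 = 0
s4 (pos 4,5,6,7,12,13,14,15): 0⊕0⊕1⊕0⊕0⊕0⊕0⊕0 = 1
s8 (pos 8,9,10,11,12,13,14,15): 1⊕0⊕0⊕1⊕0⊕0⊕0⊕0 = 0
Syndrome s8…s1 = 0100 → error at position 4.
Flip position 4: 100001010010000 → 100101010010000

100101010010000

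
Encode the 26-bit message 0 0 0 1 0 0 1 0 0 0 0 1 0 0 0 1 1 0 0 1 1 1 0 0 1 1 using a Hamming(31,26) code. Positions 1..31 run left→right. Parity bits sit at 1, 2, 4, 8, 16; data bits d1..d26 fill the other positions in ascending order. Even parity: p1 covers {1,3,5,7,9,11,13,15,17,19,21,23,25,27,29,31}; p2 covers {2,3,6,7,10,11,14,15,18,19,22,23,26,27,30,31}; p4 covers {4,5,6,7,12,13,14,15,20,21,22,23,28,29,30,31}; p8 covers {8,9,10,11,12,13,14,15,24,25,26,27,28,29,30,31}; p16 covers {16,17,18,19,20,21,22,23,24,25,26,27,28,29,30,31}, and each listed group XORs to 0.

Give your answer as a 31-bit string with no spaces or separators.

Place data at non-parity positions: p1 p2 0 p4 0 0 1 p8 0 0 1 0 0 0 0 p16 1 0 0 0 1 1 0 0 1 1 1 0 0 1 1
p1 (pos 1,3,5,7,9,11,13,15,17,19,21,23,25,27,29,31): XOR of data positions = 0⊕0⊕1⊕0⊕1⊕0⊕0⊕1⊕0⊕1⊕0⊕1⊕1⊕0⊕1 = 1
p2 (pos 2,3,6,7,10,11,14,15,18,19,22,23,26,27,30,31): XOR of data positions = 0⊕0⊕1⊕0⊕1⊕0⊕0⊕0⊕0⊕1⊕0⊕1⊕1⊕1⊕1 = 1
p4 (pos 4,5,6,7,12,13,14,15,20,21,22,23,28,29,30,31): XOR of data positions = 0⊕0⊕1⊕0⊕0⊕0⊕0⊕0⊕1⊕1⊕0⊕0⊕0⊕1⊕1 = 1
p8 (pos 8,9,10,11,12,13,14,15,24,25,26,27,28,29,30,31): XOR of data positions = 0⊕0⊕1⊕0⊕0⊕0⊕0⊕0⊕1⊕1⊕1⊕0⊕0⊕1⊕1 = 0
p16 (pos 16,17,18,19,20,21,22,23,24,25,26,27,28,29,30,31): XOR of data positions = 1⊕0⊕0⊕0⊕1⊕1⊕0⊕0⊕1⊕1⊕1⊕0⊕0⊕1⊕1 = 0
Codeword: 1101001000100000100011001110011

1101001000100000100011001110011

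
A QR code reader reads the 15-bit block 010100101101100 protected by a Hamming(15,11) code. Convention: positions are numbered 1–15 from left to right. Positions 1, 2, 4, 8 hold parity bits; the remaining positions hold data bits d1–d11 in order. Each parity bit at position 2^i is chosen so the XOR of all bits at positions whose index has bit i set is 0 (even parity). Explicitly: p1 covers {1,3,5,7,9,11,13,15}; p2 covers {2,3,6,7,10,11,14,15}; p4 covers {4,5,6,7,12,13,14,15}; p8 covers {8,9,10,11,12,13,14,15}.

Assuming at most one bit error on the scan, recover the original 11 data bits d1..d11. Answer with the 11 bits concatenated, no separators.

10011101100

s1 (pos 1,3,5,7,9,11,13,15): 0⊕0⊕0⊕1⊕1⊕0⊕1⊕0 = 1
s2 (pos 2,3,6,7,10,11,14,15): 1⊕0⊕0⊕1⊕1⊕0⊕0⊕0 = 1
s4 (pos 4,5,6,7,12,13,14,15): 1⊕0⊕0⊕1⊕1⊕1⊕0⊕0 = 0
s8 (pos 8,9,10,11,12,13,14,15): 0⊕1⊕1⊕0⊕1⊕1⊕0⊕0 = 0
Syndrome s8…s1 = 0011 → error at position 3.
Flip position 3: 010100101101100 → 011100101101100
Read data bits from positions 3,5,6,7,9,10,11,12,13,14,15: 10011101100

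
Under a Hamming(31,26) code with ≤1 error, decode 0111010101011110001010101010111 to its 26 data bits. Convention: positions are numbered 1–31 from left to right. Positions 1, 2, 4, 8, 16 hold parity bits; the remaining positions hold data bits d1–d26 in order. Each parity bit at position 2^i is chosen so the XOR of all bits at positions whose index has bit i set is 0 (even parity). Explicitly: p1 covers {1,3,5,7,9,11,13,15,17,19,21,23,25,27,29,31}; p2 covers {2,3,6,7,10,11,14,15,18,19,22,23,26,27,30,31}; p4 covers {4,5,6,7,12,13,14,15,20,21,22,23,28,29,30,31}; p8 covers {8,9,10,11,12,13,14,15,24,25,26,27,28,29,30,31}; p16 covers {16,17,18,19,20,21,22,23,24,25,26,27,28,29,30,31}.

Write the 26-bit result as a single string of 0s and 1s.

s1 (pos 1,3,5,7,9,11,13,15,17,19,21,23,25,27,29,31): 0⊕1⊕0⊕0⊕0⊕0⊕1⊕1⊕0⊕1⊕1⊕1⊕1⊕1⊕1⊕1 = 0
s2 (pos 2,3,6,7,10,11,14,15,18,19,22,23,26,27,30,31): 1⊕1⊕1⊕0⊕1⊕0⊕1⊕1⊕0⊕1⊕0⊕1⊕0⊕1⊕1⊕1 = 1
s4 (pos 4,5,6,7,12,13,14,15,20,21,22,23,28,29,30,31): 1⊕0⊕1⊕0⊕1⊕1⊕1⊕1⊕0⊕1⊕0⊕1⊕0⊕1⊕1⊕1 = 1
s8 (pos 8,9,10,11,12,13,14,15,24,25,26,27,28,29,30,31): 1⊕0⊕1⊕0⊕1⊕1⊕1⊕1⊕0⊕1⊕0⊕1⊕0⊕1⊕1⊕1 = 1
s16 (pos 16,17,18,19,20,21,22,23,24,25,26,27,28,29,30,31): 0⊕0⊕0⊕1⊕0⊕1⊕0⊕1⊕0⊕1⊕0⊕1⊕0⊕1⊕1⊕1 = 0
Syndrome s16…s1 = 01110 → error at position 14.
Flip position 14: 0111010101011110001010101010111 → 0111010101011010001010101010111
Read data bits from positions 3,5,6,7,9,10,11,12,13,14,15,17,18,19,20,21,22,23,24,25,26,27,28,29,30,31: 10100101101001010101010111

10100101101001010101010111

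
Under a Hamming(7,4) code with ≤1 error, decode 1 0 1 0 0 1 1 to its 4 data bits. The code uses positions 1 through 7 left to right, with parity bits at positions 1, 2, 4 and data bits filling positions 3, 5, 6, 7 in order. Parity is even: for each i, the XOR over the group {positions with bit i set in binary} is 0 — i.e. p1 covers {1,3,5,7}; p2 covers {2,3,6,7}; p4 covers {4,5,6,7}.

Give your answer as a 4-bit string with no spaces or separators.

0011

s1 (pos 1,3,5,7): 1⊕1⊕0⊕1 = 1
s2 (pos 2,3,6,7): 0⊕1⊕1⊕1 = 1
s4 (pos 4,5,6,7): 0⊕0⊕1⊕1 = 0
Syndrome s4…s1 = 011 → error at position 3.
Flip position 3: 1010011 → 1000011
Read data bits from positions 3,5,6,7: 0011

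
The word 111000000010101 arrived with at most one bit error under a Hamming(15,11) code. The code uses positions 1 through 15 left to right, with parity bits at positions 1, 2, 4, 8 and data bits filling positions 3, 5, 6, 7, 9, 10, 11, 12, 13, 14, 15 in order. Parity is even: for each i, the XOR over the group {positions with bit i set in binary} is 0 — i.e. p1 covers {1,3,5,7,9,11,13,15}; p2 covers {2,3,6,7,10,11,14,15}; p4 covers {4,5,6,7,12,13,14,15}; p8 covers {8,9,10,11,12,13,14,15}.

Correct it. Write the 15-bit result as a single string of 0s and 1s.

s1 (pos 1,3,5,7,9,11,13,15): 1⊕1⊕0⊕0⊕0⊕1⊕1⊕1 = 1
s2 (pos 2,3,6,7,10,11,14,15): 1⊕1⊕0⊕0⊕0⊕1⊕0⊕1 = 0
s4 (pos 4,5,6,7,12,13,14,15): 0⊕0⊕0⊕0⊕0⊕1⊕0⊕1 = 0
s8 (pos 8,9,10,11,12,13,14,15): 0⊕0⊕0⊕1⊕0⊕1⊕0⊕1 = 1
Syndrome s8…s1 = 1001 → error at position 9.
Flip position 9: 111000000010101 → 111000001010101

111000001010101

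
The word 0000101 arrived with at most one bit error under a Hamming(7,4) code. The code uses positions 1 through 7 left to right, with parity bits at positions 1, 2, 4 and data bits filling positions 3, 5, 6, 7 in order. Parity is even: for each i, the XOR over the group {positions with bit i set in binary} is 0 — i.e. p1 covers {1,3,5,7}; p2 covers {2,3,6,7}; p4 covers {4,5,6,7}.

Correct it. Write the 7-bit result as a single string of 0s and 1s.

s1 (pos 1,3,5,7): 0⊕0⊕1⊕1 = 0
s2 (pos 2,3,6,7): 0⊕0⊕0⊕1 = 1
s4 (pos 4,5,6,7): 0⊕1⊕0⊕1 = 0
Syndrome s4…s1 = 010 → error at position 2.
Flip position 2: 0000101 → 0100101

0100101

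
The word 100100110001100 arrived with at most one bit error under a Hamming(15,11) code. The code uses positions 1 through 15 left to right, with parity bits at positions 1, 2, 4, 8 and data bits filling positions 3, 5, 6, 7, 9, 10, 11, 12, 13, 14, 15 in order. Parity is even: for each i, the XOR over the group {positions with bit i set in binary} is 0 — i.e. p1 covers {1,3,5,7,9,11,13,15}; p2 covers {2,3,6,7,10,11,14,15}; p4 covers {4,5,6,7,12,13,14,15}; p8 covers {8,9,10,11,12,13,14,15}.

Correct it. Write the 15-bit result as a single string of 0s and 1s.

100100110011100

s1 (pos 1,3,5,7,9,11,13,15): 1⊕0⊕0⊕1⊕0⊕0⊕1⊕0 = 1
s2 (pos 2,3,6,7,10,11,14,15): 0⊕0⊕0⊕1⊕0⊕0⊕0⊕0 = 1
s4 (pos 4,5,6,7,12,13,14,15): 1⊕0⊕0⊕1⊕1⊕1⊕0⊕0 = 0
s8 (pos 8,9,10,11,12,13,14,15): 1⊕0⊕0⊕0⊕1⊕1⊕0⊕0 = 1
Syndrome s8…s1 = 1011 → error at position 11.
Flip position 11: 100100110001100 → 100100110011100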